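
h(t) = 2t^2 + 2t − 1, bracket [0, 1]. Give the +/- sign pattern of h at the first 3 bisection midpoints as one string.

h(0.5) = 0.5 > 0, so the root lies in [0, 0.5]
h(0.25) = -0.375 < 0, so the root lies in [0.25, 0.5]
h(0.375) = 0.03125 > 0, so the root lies in [0.25, 0.375]

+-+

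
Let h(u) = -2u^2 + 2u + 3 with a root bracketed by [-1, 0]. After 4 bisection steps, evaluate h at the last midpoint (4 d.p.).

0.0547

m = -0.5, h(m) = 1.5 (+); new bracket [-1, -0.5]
m = -0.75, h(m) = 0.375 (+); new bracket [-1, -0.75]
m = -0.875, h(m) = -0.28125 (−); new bracket [-0.875, -0.75]
m = -0.8125, h(m) = 0.0547 (+); new bracket [-0.875, -0.8125]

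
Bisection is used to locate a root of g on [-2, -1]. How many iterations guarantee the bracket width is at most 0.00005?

Width after n steps is 1/2^n. Need 2^n ≥ 1/0.00005 = 20000.
2^14 = 16384 < 20000 ≤ 2^15 = 32768, so n = 15.

15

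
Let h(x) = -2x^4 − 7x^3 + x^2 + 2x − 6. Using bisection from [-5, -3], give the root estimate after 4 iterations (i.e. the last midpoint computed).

m = -4, h(m) = -62 (−); new bracket [-4, -3]
m = -3.5, h(m) = -0.75 (−); new bracket [-3.5, -3]
m = -3.25, h(m) = 15.226562 (+); new bracket [-3.5, -3.25]
m = -3.375, h(m) = 8.2515 (+); new bracket [-3.5, -3.375]

-3.375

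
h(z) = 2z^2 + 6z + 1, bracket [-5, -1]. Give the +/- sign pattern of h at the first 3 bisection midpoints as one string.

h(-3) = 1 > 0, so the root lies in [-3, -1]
h(-2) = -3 < 0, so the root lies in [-3, -2]
h(-2.5) = -1.5 < 0, so the root lies in [-3, -2.5]

+--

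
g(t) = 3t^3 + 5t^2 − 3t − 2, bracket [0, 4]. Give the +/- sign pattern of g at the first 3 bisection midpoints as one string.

++-

midpoint 2: g = 36 > 0 → [0, 2]
midpoint 1: g = 3 > 0 → [0, 1]
midpoint 0.5: g = -1.875 < 0 → [0.5, 1]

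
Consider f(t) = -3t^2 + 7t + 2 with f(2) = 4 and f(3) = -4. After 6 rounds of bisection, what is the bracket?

f(2.5) = 0.75 > 0, so the root lies in [2.5, 3]
f(2.75) = -1.4375 < 0, so the root lies in [2.5, 2.75]
f(2.625) = -0.296875 < 0, so the root lies in [2.5, 2.625]
f(2.5625) = 0.2383 > 0, so the root lies in [2.5625, 2.625]
f(2.59375) = -0.0264 < 0, so the root lies in [2.5625, 2.59375]
f(2.578125) = 0.1067 > 0, so the root lies in [2.578125, 2.59375]

[2.578125, 2.59375]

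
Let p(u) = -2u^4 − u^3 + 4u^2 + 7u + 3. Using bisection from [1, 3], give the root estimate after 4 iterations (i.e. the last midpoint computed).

1.875

midpoint 2: p = -7 < 0 → [1, 2]
midpoint 1.5: p = 9 > 0 → [1.5, 2]
midpoint 1.75: p = 3.382812 > 0 → [1.75, 2]
midpoint 1.875: p = -1.1235 < 0 → [1.75, 1.875]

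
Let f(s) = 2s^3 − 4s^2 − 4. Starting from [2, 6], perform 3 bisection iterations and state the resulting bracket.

f(4) = 60 > 0, so the root lies in [2, 4]
f(3) = 14 > 0, so the root lies in [2, 3]
f(2.5) = 2.25 > 0, so the root lies in [2, 2.5]

[2, 2.5]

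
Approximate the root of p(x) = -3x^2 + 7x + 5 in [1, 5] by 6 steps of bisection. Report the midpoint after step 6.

2.9375

midpoint 3: p = -1 < 0 → [1, 3]
midpoint 2: p = 7 > 0 → [2, 3]
midpoint 2.5: p = 3.75 > 0 → [2.5, 3]
midpoint 2.75: p = 1.5625 > 0 → [2.75, 3]
midpoint 2.875: p = 0.3281 > 0 → [2.875, 3]
midpoint 2.9375: p = -0.3242 < 0 → [2.875, 2.9375]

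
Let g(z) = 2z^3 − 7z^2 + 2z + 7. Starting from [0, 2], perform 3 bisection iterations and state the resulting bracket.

[1.5, 1.75]

g(1) = 4 > 0, so the root lies in [1, 2]
g(1.5) = 1 > 0, so the root lies in [1.5, 2]
g(1.75) = -0.21875 < 0, so the root lies in [1.5, 1.75]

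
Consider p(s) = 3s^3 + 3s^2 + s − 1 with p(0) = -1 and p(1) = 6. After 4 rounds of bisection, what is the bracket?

s = 0.5 gives p = 0.625, positive; keep [0, 0.5]
s = 0.25 gives p = -0.515625, negative; keep [0.25, 0.5]
s = 0.375 gives p = -0.044922, negative; keep [0.375, 0.5]
s = 0.4375 gives p = 0.2629, positive; keep [0.375, 0.4375]

[0.375, 0.4375]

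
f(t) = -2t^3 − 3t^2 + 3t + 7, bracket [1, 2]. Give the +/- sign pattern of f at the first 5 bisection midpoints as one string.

-++--

f(1.5) = -2 < 0, so the root lies in [1, 1.5]
f(1.25) = 2.15625 > 0, so the root lies in [1.25, 1.5]
f(1.375) = 0.253906 > 0, so the root lies in [1.375, 1.5]
f(1.4375) = -0.8276 < 0, so the root lies in [1.375, 1.4375]
f(1.40625) = -0.2757 < 0, so the root lies in [1.375, 1.40625]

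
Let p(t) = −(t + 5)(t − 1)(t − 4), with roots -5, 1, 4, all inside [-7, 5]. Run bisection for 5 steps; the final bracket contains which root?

-5

m = -1, p(m) = -40 (−); new bracket [-7, -1]
m = -4, p(m) = -40 (−); new bracket [-7, -4]
m = -5.5, p(m) = 30.875 (+); new bracket [-5.5, -4]
m = -4.75, p(m) = -12.5781 (−); new bracket [-5.5, -4.75]
m = -5.125, p(m) = 6.9863 (+); new bracket [-5.125, -4.75]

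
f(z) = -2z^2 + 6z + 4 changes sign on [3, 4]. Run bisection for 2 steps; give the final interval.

[3.5, 3.75]

midpoint 3.5: f = 0.5 > 0 → [3.5, 4]
midpoint 3.75: f = -1.625 < 0 → [3.5, 3.75]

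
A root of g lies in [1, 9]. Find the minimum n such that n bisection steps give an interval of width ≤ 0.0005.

14

Width after n steps is 8/2^n. Need 2^n ≥ 8/0.0005 = 16000.
2^13 = 8192 < 16000 ≤ 2^14 = 16384, so n = 14.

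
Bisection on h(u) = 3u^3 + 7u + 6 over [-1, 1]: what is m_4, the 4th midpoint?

-0.625

midpoint 0: h = 6 > 0 → [-1, 0]
midpoint -0.5: h = 2.125 > 0 → [-1, -0.5]
midpoint -0.75: h = -0.515625 < 0 → [-0.75, -0.5]
midpoint -0.625: h = 0.8926 > 0 → [-0.75, -0.625]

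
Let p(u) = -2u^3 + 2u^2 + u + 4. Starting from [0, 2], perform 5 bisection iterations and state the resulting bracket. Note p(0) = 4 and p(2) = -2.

u = 1 gives p = 5, positive; keep [1, 2]
u = 1.5 gives p = 3.25, positive; keep [1.5, 2]
u = 1.75 gives p = 1.15625, positive; keep [1.75, 2]
u = 1.875 gives p = -0.2773, negative; keep [1.75, 1.875]
u = 1.8125 gives p = 0.4741, positive; keep [1.8125, 1.875]

[1.8125, 1.875]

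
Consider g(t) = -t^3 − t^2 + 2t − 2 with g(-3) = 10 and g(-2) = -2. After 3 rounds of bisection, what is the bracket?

g(-2.5) = 2.375 > 0, so the root lies in [-2.5, -2]
g(-2.25) = -0.171875 < 0, so the root lies in [-2.5, -2.25]
g(-2.375) = 1.005859 > 0, so the root lies in [-2.375, -2.25]

[-2.375, -2.25]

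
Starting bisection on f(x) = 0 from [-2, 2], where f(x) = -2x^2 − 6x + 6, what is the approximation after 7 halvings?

x = 0 gives f = 6, positive; keep [0, 2]
x = 1 gives f = -2, negative; keep [0, 1]
x = 0.5 gives f = 2.5, positive; keep [0.5, 1]
x = 0.75 gives f = 0.375, positive; keep [0.75, 1]
x = 0.875 gives f = -0.7812, negative; keep [0.75, 0.875]
x = 0.8125 gives f = -0.1953, negative; keep [0.75, 0.8125]
x = 0.78125 gives f = 0.0918, positive; keep [0.78125, 0.8125]

0.78125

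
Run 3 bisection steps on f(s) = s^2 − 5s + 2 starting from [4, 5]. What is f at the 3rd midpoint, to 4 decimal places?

f(4.5) = -0.25 < 0, so the root lies in [4.5, 5]
f(4.75) = 0.8125 > 0, so the root lies in [4.5, 4.75]
f(4.625) = 0.265625 > 0, so the root lies in [4.5, 4.625]

0.2656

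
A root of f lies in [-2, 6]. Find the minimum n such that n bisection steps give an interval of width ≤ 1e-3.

13

Width after n steps is 8/2^n. Need 2^n ≥ 8/1e-3 = 8000.
2^12 = 4096 < 8000 ≤ 2^13 = 8192, so n = 13.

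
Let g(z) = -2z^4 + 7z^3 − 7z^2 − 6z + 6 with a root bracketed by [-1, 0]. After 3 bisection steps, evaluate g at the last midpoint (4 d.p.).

midpoint -0.5: g = 6.25 > 0 → [-1, -0.5]
midpoint -0.75: g = 2.976562 > 0 → [-1, -0.75]
midpoint -0.875: g = 0.028809 > 0 → [-1, -0.875]

0.0288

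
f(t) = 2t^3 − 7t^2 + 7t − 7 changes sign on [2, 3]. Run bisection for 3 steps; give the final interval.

[2.625, 2.75]

t = 2.5 gives f = -2, negative; keep [2.5, 3]
t = 2.75 gives f = 0.90625, positive; keep [2.5, 2.75]
t = 2.625 gives f = -0.683594, negative; keep [2.625, 2.75]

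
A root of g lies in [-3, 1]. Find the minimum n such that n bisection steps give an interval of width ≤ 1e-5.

Width after n steps is 4/2^n. Need 2^n ≥ 4/1e-5 = 400000.
2^18 = 262144 < 400000 ≤ 2^19 = 524288, so n = 19.

19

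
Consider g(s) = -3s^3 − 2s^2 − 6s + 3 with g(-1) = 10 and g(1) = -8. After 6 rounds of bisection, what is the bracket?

[0.40625, 0.4375]

midpoint 0: g = 3 > 0 → [0, 1]
midpoint 0.5: g = -0.875 < 0 → [0, 0.5]
midpoint 0.25: g = 1.328125 > 0 → [0.25, 0.5]
midpoint 0.375: g = 0.3105 > 0 → [0.375, 0.5]
midpoint 0.4375: g = -0.259 < 0 → [0.375, 0.4375]
midpoint 0.40625: g = 0.0313 > 0 → [0.40625, 0.4375]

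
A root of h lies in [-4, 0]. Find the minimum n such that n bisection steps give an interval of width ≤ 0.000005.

Width after n steps is 4/2^n. Need 2^n ≥ 4/0.000005 = 800000.
2^19 = 524288 < 800000 ≤ 2^20 = 1048576, so n = 20.

20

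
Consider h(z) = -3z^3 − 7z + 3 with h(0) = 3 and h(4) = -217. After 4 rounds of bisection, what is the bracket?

[0.25, 0.5]

m = 2, h(m) = -35 (−); new bracket [0, 2]
m = 1, h(m) = -7 (−); new bracket [0, 1]
m = 0.5, h(m) = -0.875 (−); new bracket [0, 0.5]
m = 0.25, h(m) = 1.2031 (+); new bracket [0.25, 0.5]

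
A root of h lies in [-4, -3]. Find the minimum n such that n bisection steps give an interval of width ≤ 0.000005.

Width after n steps is 1/2^n. Need 2^n ≥ 1/0.000005 = 200000.
2^17 = 131072 < 200000 ≤ 2^18 = 262144, so n = 18.

18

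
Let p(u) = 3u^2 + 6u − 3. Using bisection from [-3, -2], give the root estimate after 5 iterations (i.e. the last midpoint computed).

p(-2.5) = 0.75 > 0, so the root lies in [-2.5, -2]
p(-2.25) = -1.3125 < 0, so the root lies in [-2.5, -2.25]
p(-2.375) = -0.328125 < 0, so the root lies in [-2.5, -2.375]
p(-2.4375) = 0.1992 > 0, so the root lies in [-2.4375, -2.375]
p(-2.40625) = -0.0674 < 0, so the root lies in [-2.4375, -2.40625]

-2.40625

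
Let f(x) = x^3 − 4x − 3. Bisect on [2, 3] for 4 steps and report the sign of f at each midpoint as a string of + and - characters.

midpoint 2.5: f = 2.625 > 0 → [2, 2.5]
midpoint 2.25: f = -0.609375 < 0 → [2.25, 2.5]
midpoint 2.375: f = 0.896484 > 0 → [2.25, 2.375]
midpoint 2.3125: f = 0.1165 > 0 → [2.25, 2.3125]

+-++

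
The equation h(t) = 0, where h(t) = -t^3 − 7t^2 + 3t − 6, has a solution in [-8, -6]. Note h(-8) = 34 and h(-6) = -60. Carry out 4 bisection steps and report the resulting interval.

[-7.625, -7.5]

midpoint -7: h = -27 < 0 → [-8, -7]
midpoint -7.5: h = -0.375 < 0 → [-8, -7.5]
midpoint -7.75: h = 15.796875 > 0 → [-7.75, -7.5]
midpoint -7.625: h = 7.4629 > 0 → [-7.625, -7.5]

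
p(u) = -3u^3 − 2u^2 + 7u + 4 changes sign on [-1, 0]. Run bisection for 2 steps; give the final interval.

u = -0.5 gives p = 0.375, positive; keep [-1, -0.5]
u = -0.75 gives p = -1.109375, negative; keep [-0.75, -0.5]

[-0.75, -0.5]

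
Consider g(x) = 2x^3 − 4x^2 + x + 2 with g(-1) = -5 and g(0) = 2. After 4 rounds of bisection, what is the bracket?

g(-0.5) = 0.25 > 0, so the root lies in [-1, -0.5]
g(-0.75) = -1.84375 < 0, so the root lies in [-0.75, -0.5]
g(-0.625) = -0.675781 < 0, so the root lies in [-0.625, -0.5]
g(-0.5625) = -0.1841 < 0, so the root lies in [-0.5625, -0.5]

[-0.5625, -0.5]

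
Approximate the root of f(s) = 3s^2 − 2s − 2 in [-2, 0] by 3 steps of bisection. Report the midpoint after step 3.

-0.75

midpoint -1: f = 3 > 0 → [-1, 0]
midpoint -0.5: f = -0.25 < 0 → [-1, -0.5]
midpoint -0.75: f = 1.1875 > 0 → [-0.75, -0.5]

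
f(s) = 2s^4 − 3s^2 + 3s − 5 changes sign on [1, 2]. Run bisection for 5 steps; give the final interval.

s = 1.5 gives f = 2.875, positive; keep [1, 1.5]
s = 1.25 gives f = -1.054688, negative; keep [1.25, 1.5]
s = 1.375 gives f = 0.602051, positive; keep [1.25, 1.375]
s = 1.3125 gives f = -0.2954, negative; keep [1.3125, 1.375]
s = 1.34375 gives f = 0.1351, positive; keep [1.3125, 1.34375]

[1.3125, 1.34375]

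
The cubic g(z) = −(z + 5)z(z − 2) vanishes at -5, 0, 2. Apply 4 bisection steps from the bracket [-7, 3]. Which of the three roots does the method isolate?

-5

m = -2, g(m) = -24 (−); new bracket [-7, -2]
m = -4.5, g(m) = -14.625 (−); new bracket [-7, -4.5]
m = -5.75, g(m) = 33.421875 (+); new bracket [-5.75, -4.5]
m = -5.125, g(m) = 4.5645 (+); new bracket [-5.125, -4.5]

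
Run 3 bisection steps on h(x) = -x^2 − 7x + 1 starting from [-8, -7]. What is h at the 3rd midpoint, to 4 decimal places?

midpoint -7.5: h = -2.75 < 0 → [-7.5, -7]
midpoint -7.25: h = -0.8125 < 0 → [-7.25, -7]
midpoint -7.125: h = 0.109375 > 0 → [-7.25, -7.125]

0.1094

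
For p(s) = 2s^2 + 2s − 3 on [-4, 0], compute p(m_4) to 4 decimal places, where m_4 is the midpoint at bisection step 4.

-0.3750

m = -2, p(m) = 1 (+); new bracket [-2, 0]
m = -1, p(m) = -3 (−); new bracket [-2, -1]
m = -1.5, p(m) = -1.5 (−); new bracket [-2, -1.5]
m = -1.75, p(m) = -0.375 (−); new bracket [-2, -1.75]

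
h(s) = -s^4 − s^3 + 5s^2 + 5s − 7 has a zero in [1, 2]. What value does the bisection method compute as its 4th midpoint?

s = 1.5 gives h = 3.3125, positive; keep [1.5, 2]
s = 1.75 gives h = 2.324219, positive; keep [1.75, 2]
s = 1.875 gives h = 1.001709, positive; keep [1.875, 2]
s = 1.9375 gives h = 0.092, positive; keep [1.9375, 2]

1.9375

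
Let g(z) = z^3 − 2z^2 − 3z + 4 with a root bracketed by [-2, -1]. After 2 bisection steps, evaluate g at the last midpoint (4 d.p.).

-2.2344

midpoint -1.5: g = 0.625 > 0 → [-2, -1.5]
midpoint -1.75: g = -2.234375 < 0 → [-1.75, -1.5]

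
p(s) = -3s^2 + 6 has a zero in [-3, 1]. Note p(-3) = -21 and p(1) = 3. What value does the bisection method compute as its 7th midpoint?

-1.40625

midpoint -1: p = 3 > 0 → [-3, -1]
midpoint -2: p = -6 < 0 → [-2, -1]
midpoint -1.5: p = -0.75 < 0 → [-1.5, -1]
midpoint -1.25: p = 1.3125 > 0 → [-1.5, -1.25]
midpoint -1.375: p = 0.3281 > 0 → [-1.5, -1.375]
midpoint -1.4375: p = -0.1992 < 0 → [-1.4375, -1.375]
midpoint -1.40625: p = 0.0674 > 0 → [-1.4375, -1.40625]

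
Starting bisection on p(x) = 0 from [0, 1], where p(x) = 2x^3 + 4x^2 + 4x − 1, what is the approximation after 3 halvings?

0.125

m = 0.5, p(m) = 2.25 (+); new bracket [0, 0.5]
m = 0.25, p(m) = 0.28125 (+); new bracket [0, 0.25]
m = 0.125, p(m) = -0.433594 (−); new bracket [0.125, 0.25]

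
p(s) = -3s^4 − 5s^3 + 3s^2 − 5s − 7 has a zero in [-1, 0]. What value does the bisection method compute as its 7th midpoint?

midpoint -0.5: p = -3.3125 < 0 → [-1, -0.5]
midpoint -0.75: p = -0.402344 < 0 → [-1, -0.75]
midpoint -0.875: p = 1.262939 > 0 → [-0.875, -0.75]
midpoint -0.8125: p = 0.4174 > 0 → [-0.8125, -0.75]
midpoint -0.78125: p = 0.0039 > 0 → [-0.78125, -0.75]
midpoint -0.765625: p = -0.2002 < 0 → [-0.78125, -0.765625]
midpoint -0.7734375: p = -0.0984 < 0 → [-0.78125, -0.7734375]

-0.7734375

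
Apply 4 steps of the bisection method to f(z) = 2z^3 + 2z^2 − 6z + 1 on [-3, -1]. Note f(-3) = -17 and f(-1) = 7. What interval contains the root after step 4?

[-2.375, -2.25]

midpoint -2: f = 5 > 0 → [-3, -2]
midpoint -2.5: f = -2.75 < 0 → [-2.5, -2]
midpoint -2.25: f = 1.84375 > 0 → [-2.5, -2.25]
midpoint -2.375: f = -0.2617 < 0 → [-2.375, -2.25]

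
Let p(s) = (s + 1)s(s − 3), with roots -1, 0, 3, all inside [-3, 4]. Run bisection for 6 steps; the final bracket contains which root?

3

m = 0.5, p(m) = -1.875 (−); new bracket [0.5, 4]
m = 2.25, p(m) = -5.484375 (−); new bracket [2.25, 4]
m = 3.125, p(m) = 1.611328 (+); new bracket [2.25, 3.125]
m = 2.6875, p(m) = -3.0969 (−); new bracket [2.6875, 3.125]
m = 2.90625, p(m) = -1.0643 (−); new bracket [2.90625, 3.125]
m = 3.015625, p(m) = 0.1892 (+); new bracket [2.90625, 3.015625]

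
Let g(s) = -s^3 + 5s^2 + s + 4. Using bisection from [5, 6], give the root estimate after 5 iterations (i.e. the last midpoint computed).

midpoint 5.5: g = -5.625 < 0 → [5, 5.5]
midpoint 5.25: g = 2.359375 > 0 → [5.25, 5.5]
midpoint 5.375: g = -1.458984 < 0 → [5.25, 5.375]
midpoint 5.3125: g = 0.4929 > 0 → [5.3125, 5.375]
midpoint 5.34375: g = -0.4723 < 0 → [5.3125, 5.34375]

5.34375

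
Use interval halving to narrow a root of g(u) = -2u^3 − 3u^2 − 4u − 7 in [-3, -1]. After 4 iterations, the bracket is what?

[-1.625, -1.5]

u = -2 gives g = 5, positive; keep [-2, -1]
u = -1.5 gives g = -1, negative; keep [-2, -1.5]
u = -1.75 gives g = 1.53125, positive; keep [-1.75, -1.5]
u = -1.625 gives g = 0.1602, positive; keep [-1.625, -1.5]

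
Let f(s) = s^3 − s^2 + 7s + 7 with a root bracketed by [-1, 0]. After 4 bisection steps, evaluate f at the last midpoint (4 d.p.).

s = -0.5 gives f = 3.125, positive; keep [-1, -0.5]
s = -0.75 gives f = 0.765625, positive; keep [-1, -0.75]
s = -0.875 gives f = -0.560547, negative; keep [-0.875, -0.75]
s = -0.8125 gives f = 0.116, positive; keep [-0.875, -0.8125]

0.1160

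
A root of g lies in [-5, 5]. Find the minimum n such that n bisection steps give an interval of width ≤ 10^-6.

24

Width after n steps is 10/2^n. Need 2^n ≥ 10/10^-6 = 10000000.
2^23 = 8388608 < 10000000 ≤ 2^24 = 16777216, so n = 24.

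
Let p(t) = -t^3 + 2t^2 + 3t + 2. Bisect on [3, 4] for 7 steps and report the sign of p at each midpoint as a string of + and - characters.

--+--++

p(3.5) = -5.875 < 0, so the root lies in [3, 3.5]
p(3.25) = -1.453125 < 0, so the root lies in [3, 3.25]
p(3.125) = 0.388672 > 0, so the root lies in [3.125, 3.25]
p(3.1875) = -0.5027 < 0, so the root lies in [3.125, 3.1875]
p(3.15625) = -0.0497 < 0, so the root lies in [3.125, 3.15625]
p(3.140625) = 0.1713 > 0, so the root lies in [3.140625, 3.15625]
p(3.1484375) = 0.0612 > 0, so the root lies in [3.1484375, 3.15625]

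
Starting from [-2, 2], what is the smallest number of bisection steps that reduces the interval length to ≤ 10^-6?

Width after n steps is 4/2^n. Need 2^n ≥ 4/10^-6 = 4000000.
2^21 = 2097152 < 4000000 ≤ 2^22 = 4194304, so n = 22.

22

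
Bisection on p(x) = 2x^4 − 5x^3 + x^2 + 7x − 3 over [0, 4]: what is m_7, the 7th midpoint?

p(2) = 7 > 0, so the root lies in [0, 2]
p(1) = 2 > 0, so the root lies in [0, 1]
p(0.5) = 0.25 > 0, so the root lies in [0, 0.5]
p(0.25) = -1.2578 < 0, so the root lies in [0.25, 0.5]
p(0.375) = -0.4585 < 0, so the root lies in [0.375, 0.5]
p(0.4375) = -0.0915 < 0, so the root lies in [0.4375, 0.5]
p(0.46875) = 0.0826 > 0, so the root lies in [0.4375, 0.46875]

0.46875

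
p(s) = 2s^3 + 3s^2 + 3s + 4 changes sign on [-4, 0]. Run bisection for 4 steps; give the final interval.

[-1.5, -1.25]

p(-2) = -6 < 0, so the root lies in [-2, 0]
p(-1) = 2 > 0, so the root lies in [-2, -1]
p(-1.5) = -0.5 < 0, so the root lies in [-1.5, -1]
p(-1.25) = 1.0312 > 0, so the root lies in [-1.5, -1.25]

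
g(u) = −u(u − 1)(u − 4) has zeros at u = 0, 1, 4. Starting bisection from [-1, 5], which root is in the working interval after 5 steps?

4

m = 2, g(m) = 4 (+); new bracket [2, 5]
m = 3.5, g(m) = 4.375 (+); new bracket [3.5, 5]
m = 4.25, g(m) = -3.453125 (−); new bracket [3.5, 4.25]
m = 3.875, g(m) = 1.3926 (+); new bracket [3.875, 4.25]
m = 4.0625, g(m) = -0.7776 (−); new bracket [3.875, 4.0625]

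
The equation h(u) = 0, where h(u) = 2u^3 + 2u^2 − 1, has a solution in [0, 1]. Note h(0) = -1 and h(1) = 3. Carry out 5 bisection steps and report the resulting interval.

[0.5625, 0.59375]

m = 0.5, h(m) = -0.25 (−); new bracket [0.5, 1]
m = 0.75, h(m) = 0.96875 (+); new bracket [0.5, 0.75]
m = 0.625, h(m) = 0.269531 (+); new bracket [0.5, 0.625]
m = 0.5625, h(m) = -0.0112 (−); new bracket [0.5625, 0.625]
m = 0.59375, h(m) = 0.1237 (+); new bracket [0.5625, 0.59375]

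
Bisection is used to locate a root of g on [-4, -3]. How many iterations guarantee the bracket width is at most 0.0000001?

24

Width after n steps is 1/2^n. Need 2^n ≥ 1/0.0000001 = 10000000.
2^23 = 8388608 < 10000000 ≤ 2^24 = 16777216, so n = 24.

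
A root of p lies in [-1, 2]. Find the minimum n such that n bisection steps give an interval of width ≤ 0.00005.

16

Width after n steps is 3/2^n. Need 2^n ≥ 3/0.00005 = 60000.
2^15 = 32768 < 60000 ≤ 2^16 = 65536, so n = 16.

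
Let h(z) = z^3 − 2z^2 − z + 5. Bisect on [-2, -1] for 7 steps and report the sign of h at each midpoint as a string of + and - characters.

-+-++++

h(-1.5) = -1.375 < 0, so the root lies in [-1.5, -1]
h(-1.25) = 1.171875 > 0, so the root lies in [-1.5, -1.25]
h(-1.375) = -0.005859 < 0, so the root lies in [-1.375, -1.25]
h(-1.3125) = 0.6062 > 0, so the root lies in [-1.375, -1.3125]
h(-1.34375) = 0.3061 > 0, so the root lies in [-1.375, -1.34375]
h(-1.359375) = 0.1516 > 0, so the root lies in [-1.375, -1.359375]
h(-1.3671875) = 0.0732 > 0, so the root lies in [-1.375, -1.3671875]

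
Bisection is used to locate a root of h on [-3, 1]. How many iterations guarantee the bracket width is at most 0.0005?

13

Width after n steps is 4/2^n. Need 2^n ≥ 4/0.0005 = 8000.
2^12 = 4096 < 8000 ≤ 2^13 = 8192, so n = 13.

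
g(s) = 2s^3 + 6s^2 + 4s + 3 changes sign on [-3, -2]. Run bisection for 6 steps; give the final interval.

m = -2.5, g(m) = -0.75 (−); new bracket [-2.5, -2]
m = -2.25, g(m) = 1.59375 (+); new bracket [-2.5, -2.25]
m = -2.375, g(m) = 0.550781 (+); new bracket [-2.5, -2.375]
m = -2.4375, g(m) = -0.0659 (−); new bracket [-2.4375, -2.375]
m = -2.40625, g(m) = 0.2507 (+); new bracket [-2.4375, -2.40625]
m = -2.421875, g(m) = 0.0945 (+); new bracket [-2.4375, -2.421875]

[-2.4375, -2.421875]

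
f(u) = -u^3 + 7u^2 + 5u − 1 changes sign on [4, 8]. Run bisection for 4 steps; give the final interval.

m = 6, f(m) = 65 (+); new bracket [6, 8]
m = 7, f(m) = 34 (+); new bracket [7, 8]
m = 7.5, f(m) = 8.375 (+); new bracket [7.5, 8]
m = 7.75, f(m) = -7.2969 (−); new bracket [7.5, 7.75]

[7.5, 7.75]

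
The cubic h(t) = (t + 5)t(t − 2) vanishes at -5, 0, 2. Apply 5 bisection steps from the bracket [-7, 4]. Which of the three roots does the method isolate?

-5

m = -1.5, h(m) = 18.375 (+); new bracket [-7, -1.5]
m = -4.25, h(m) = 19.921875 (+); new bracket [-7, -4.25]
m = -5.625, h(m) = -26.806641 (−); new bracket [-5.625, -4.25]
m = -4.9375, h(m) = 2.1409 (+); new bracket [-5.625, -4.9375]
m = -5.28125, h(m) = -10.8152 (−); new bracket [-5.28125, -4.9375]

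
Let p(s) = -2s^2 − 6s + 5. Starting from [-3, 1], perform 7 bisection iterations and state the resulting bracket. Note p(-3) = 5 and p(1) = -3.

m = -1, p(m) = 9 (+); new bracket [-1, 1]
m = 0, p(m) = 5 (+); new bracket [0, 1]
m = 0.5, p(m) = 1.5 (+); new bracket [0.5, 1]
m = 0.75, p(m) = -0.625 (−); new bracket [0.5, 0.75]
m = 0.625, p(m) = 0.4688 (+); new bracket [0.625, 0.75]
m = 0.6875, p(m) = -0.0703 (−); new bracket [0.625, 0.6875]
m = 0.65625, p(m) = 0.2012 (+); new bracket [0.65625, 0.6875]

[0.65625, 0.6875]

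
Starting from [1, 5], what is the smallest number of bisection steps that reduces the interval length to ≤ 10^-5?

Width after n steps is 4/2^n. Need 2^n ≥ 4/10^-5 = 400000.
2^18 = 262144 < 400000 ≤ 2^19 = 524288, so n = 19.

19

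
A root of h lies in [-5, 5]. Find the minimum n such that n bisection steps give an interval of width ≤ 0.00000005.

Width after n steps is 10/2^n. Need 2^n ≥ 10/0.00000005 = 200000000.
2^27 = 134217728 < 200000000 ≤ 2^28 = 268435456, so n = 28.

28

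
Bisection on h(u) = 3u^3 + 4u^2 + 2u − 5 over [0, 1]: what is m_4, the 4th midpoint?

0.6875

midpoint 0.5: h = -2.625 < 0 → [0.5, 1]
midpoint 0.75: h = 0.015625 > 0 → [0.5, 0.75]
midpoint 0.625: h = -1.455078 < 0 → [0.625, 0.75]
midpoint 0.6875: h = -0.7595 < 0 → [0.6875, 0.75]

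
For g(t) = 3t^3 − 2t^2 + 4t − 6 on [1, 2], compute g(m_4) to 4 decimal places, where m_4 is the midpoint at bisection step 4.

m = 1.5, g(m) = 5.625 (+); new bracket [1, 1.5]
m = 1.25, g(m) = 1.734375 (+); new bracket [1, 1.25]
m = 1.125, g(m) = 0.240234 (+); new bracket [1, 1.125]
m = 1.0625, g(m) = -0.4094 (−); new bracket [1.0625, 1.125]

-0.4094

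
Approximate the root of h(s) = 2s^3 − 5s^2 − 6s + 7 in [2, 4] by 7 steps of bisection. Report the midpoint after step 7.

h(3) = -2 < 0, so the root lies in [3, 4]
h(3.5) = 10.5 > 0, so the root lies in [3, 3.5]
h(3.25) = 3.34375 > 0, so the root lies in [3, 3.25]
h(3.125) = 0.457 > 0, so the root lies in [3, 3.125]
h(3.0625) = -0.8237 < 0, so the root lies in [3.0625, 3.125]
h(3.09375) = -0.1966 < 0, so the root lies in [3.09375, 3.125]
h(3.109375) = 0.1269 > 0, so the root lies in [3.09375, 3.109375]

3.109375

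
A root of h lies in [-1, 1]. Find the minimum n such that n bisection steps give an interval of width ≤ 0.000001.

21

Width after n steps is 2/2^n. Need 2^n ≥ 2/0.000001 = 2000000.
2^20 = 1048576 < 2000000 ≤ 2^21 = 2097152, so n = 21.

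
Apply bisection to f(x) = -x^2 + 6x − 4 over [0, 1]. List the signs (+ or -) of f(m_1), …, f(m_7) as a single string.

midpoint 0.5: f = -1.25 < 0 → [0.5, 1]
midpoint 0.75: f = -0.0625 < 0 → [0.75, 1]
midpoint 0.875: f = 0.484375 > 0 → [0.75, 0.875]
midpoint 0.8125: f = 0.2148 > 0 → [0.75, 0.8125]
midpoint 0.78125: f = 0.0771 > 0 → [0.75, 0.78125]
midpoint 0.765625: f = 0.0076 > 0 → [0.75, 0.765625]
midpoint 0.7578125: f = -0.0274 < 0 → [0.7578125, 0.765625]

--++++-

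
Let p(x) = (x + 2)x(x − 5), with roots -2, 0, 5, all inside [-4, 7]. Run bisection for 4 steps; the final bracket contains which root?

5

x = 1.5 gives p = -18.375, negative; keep [1.5, 7]
x = 4.25 gives p = -19.921875, negative; keep [4.25, 7]
x = 5.625 gives p = 26.806641, positive; keep [4.25, 5.625]
x = 4.9375 gives p = -2.1409, negative; keep [4.9375, 5.625]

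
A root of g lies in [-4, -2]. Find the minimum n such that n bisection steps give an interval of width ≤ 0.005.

Width after n steps is 2/2^n. Need 2^n ≥ 2/0.005 = 400.
2^8 = 256 < 400 ≤ 2^9 = 512, so n = 9.

9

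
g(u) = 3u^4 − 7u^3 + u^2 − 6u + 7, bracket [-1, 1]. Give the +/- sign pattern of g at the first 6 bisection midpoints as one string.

+++-+-

g(0) = 7 > 0, so the root lies in [0, 1]
g(0.5) = 3.5625 > 0, so the root lies in [0.5, 1]
g(0.75) = 1.058594 > 0, so the root lies in [0.75, 1]
g(0.875) = -0.4153 < 0, so the root lies in [0.75, 0.875]
g(0.8125) = 0.3379 > 0, so the root lies in [0.8125, 0.875]
g(0.84375) = -0.0349 < 0, so the root lies in [0.8125, 0.84375]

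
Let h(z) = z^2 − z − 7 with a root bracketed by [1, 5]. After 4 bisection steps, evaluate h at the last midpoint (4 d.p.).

0.3125

m = 3, h(m) = -1 (−); new bracket [3, 5]
m = 4, h(m) = 5 (+); new bracket [3, 4]
m = 3.5, h(m) = 1.75 (+); new bracket [3, 3.5]
m = 3.25, h(m) = 0.3125 (+); new bracket [3, 3.25]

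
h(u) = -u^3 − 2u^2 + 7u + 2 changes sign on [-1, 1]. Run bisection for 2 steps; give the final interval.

[-0.5, 0]

u = 0 gives h = 2, positive; keep [-1, 0]
u = -0.5 gives h = -1.875, negative; keep [-0.5, 0]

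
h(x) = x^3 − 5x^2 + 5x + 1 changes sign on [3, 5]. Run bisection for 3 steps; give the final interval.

h(4) = 5 > 0, so the root lies in [3, 4]
h(3.5) = 0.125 > 0, so the root lies in [3, 3.5]
h(3.25) = -1.234375 < 0, so the root lies in [3.25, 3.5]

[3.25, 3.5]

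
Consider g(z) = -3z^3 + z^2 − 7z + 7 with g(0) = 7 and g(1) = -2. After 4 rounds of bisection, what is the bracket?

z = 0.5 gives g = 3.375, positive; keep [0.5, 1]
z = 0.75 gives g = 1.046875, positive; keep [0.75, 1]
z = 0.875 gives g = -0.369141, negative; keep [0.75, 0.875]
z = 0.8125 gives g = 0.3635, positive; keep [0.8125, 0.875]

[0.8125, 0.875]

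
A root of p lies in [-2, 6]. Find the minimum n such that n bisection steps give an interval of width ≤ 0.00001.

20

Width after n steps is 8/2^n. Need 2^n ≥ 8/0.00001 = 800000.
2^19 = 524288 < 800000 ≤ 2^20 = 1048576, so n = 20.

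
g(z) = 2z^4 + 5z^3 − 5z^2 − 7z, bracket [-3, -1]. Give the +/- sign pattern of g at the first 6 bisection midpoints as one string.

midpoint -2: g = -14 < 0 → [-3, -2]
midpoint -2.5: g = -13.75 < 0 → [-3, -2.5]
midpoint -2.75: g = -8.164062 < 0 → [-3, -2.75]
midpoint -2.875: g = -3.3804 < 0 → [-3, -2.875]
midpoint -2.9375: g = -0.403 < 0 → [-3, -2.9375]
midpoint -2.96875: g = 1.2436 > 0 → [-2.96875, -2.9375]

-----+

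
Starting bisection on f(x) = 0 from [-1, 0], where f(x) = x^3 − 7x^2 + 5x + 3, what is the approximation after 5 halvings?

midpoint -0.5: f = -1.375 < 0 → [-0.5, 0]
midpoint -0.25: f = 1.296875 > 0 → [-0.5, -0.25]
midpoint -0.375: f = 0.087891 > 0 → [-0.5, -0.375]
midpoint -0.4375: f = -0.6111 < 0 → [-0.4375, -0.375]
midpoint -0.40625: f = -0.2536 < 0 → [-0.40625, -0.375]

-0.40625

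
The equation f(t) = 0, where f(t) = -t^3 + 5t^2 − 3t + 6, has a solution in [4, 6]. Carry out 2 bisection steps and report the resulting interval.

[4.5, 5]

t = 5 gives f = -9, negative; keep [4, 5]
t = 4.5 gives f = 2.625, positive; keep [4.5, 5]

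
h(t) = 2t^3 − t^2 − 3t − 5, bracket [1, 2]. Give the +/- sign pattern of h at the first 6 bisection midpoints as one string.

----++

m = 1.5, h(m) = -5 (−); new bracket [1.5, 2]
m = 1.75, h(m) = -2.59375 (−); new bracket [1.75, 2]
m = 1.875, h(m) = -0.957031 (−); new bracket [1.875, 2]
m = 1.9375, h(m) = -0.02 (−); new bracket [1.9375, 2]
m = 1.96875, h(m) = 0.4794 (+); new bracket [1.9375, 1.96875]
m = 1.953125, h(m) = 0.2271 (+); new bracket [1.9375, 1.953125]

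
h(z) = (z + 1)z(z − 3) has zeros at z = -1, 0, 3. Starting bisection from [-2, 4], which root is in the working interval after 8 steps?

m = 1, h(m) = -4 (−); new bracket [1, 4]
m = 2.5, h(m) = -4.375 (−); new bracket [2.5, 4]
m = 3.25, h(m) = 3.453125 (+); new bracket [2.5, 3.25]
m = 2.875, h(m) = -1.3926 (−); new bracket [2.875, 3.25]
m = 3.0625, h(m) = 0.7776 (+); new bracket [2.875, 3.0625]
m = 2.96875, h(m) = -0.3682 (−); new bracket [2.96875, 3.0625]
m = 3.015625, h(m) = 0.1892 (+); new bracket [2.96875, 3.015625]
m = 2.9921875, h(m) = -0.0933 (−); new bracket [2.9921875, 3.015625]

3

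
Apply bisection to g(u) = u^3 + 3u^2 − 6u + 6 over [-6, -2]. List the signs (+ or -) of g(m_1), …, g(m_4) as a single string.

+-+-

midpoint -4: g = 14 > 0 → [-6, -4]
midpoint -5: g = -14 < 0 → [-5, -4]
midpoint -4.5: g = 2.625 > 0 → [-5, -4.5]
midpoint -4.75: g = -4.9844 < 0 → [-4.75, -4.5]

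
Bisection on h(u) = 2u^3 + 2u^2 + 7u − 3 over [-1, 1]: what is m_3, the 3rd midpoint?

u = 0 gives h = -3, negative; keep [0, 1]
u = 0.5 gives h = 1.25, positive; keep [0, 0.5]
u = 0.25 gives h = -1.09375, negative; keep [0.25, 0.5]

0.25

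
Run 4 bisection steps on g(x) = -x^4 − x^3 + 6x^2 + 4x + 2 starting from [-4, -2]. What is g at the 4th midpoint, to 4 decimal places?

midpoint -3: g = -10 < 0 → [-3, -2]
midpoint -2.5: g = 6.0625 > 0 → [-3, -2.5]
midpoint -2.75: g = -0.019531 < 0 → [-2.75, -2.5]
midpoint -2.625: g = 3.4509 > 0 → [-2.75, -2.625]

3.4509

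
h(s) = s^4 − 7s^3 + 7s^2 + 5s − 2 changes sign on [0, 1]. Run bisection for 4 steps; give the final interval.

m = 0.5, h(m) = 1.4375 (+); new bracket [0, 0.5]
m = 0.25, h(m) = -0.417969 (−); new bracket [0.25, 0.5]
m = 0.375, h(m) = 0.51001 (+); new bracket [0.25, 0.375]
m = 0.3125, h(m) = 0.042 (+); new bracket [0.25, 0.3125]

[0.25, 0.3125]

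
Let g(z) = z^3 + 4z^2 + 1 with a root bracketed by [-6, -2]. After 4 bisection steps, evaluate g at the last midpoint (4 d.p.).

g(-4) = 1 > 0, so the root lies in [-6, -4]
g(-5) = -24 < 0, so the root lies in [-5, -4]
g(-4.5) = -9.125 < 0, so the root lies in [-4.5, -4]
g(-4.25) = -3.5156 < 0, so the root lies in [-4.25, -4]

-3.5156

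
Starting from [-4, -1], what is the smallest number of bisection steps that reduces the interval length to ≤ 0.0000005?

Width after n steps is 3/2^n. Need 2^n ≥ 3/0.0000005 = 6000000.
2^22 = 4194304 < 6000000 ≤ 2^23 = 8388608, so n = 23.

23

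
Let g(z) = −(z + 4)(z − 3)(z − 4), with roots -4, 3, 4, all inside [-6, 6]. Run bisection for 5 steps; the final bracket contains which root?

g(0) = -48 < 0, so the root lies in [-6, 0]
g(-3) = -42 < 0, so the root lies in [-6, -3]
g(-4.5) = 31.875 > 0, so the root lies in [-4.5, -3]
g(-3.75) = -13.0781 < 0, so the root lies in [-4.5, -3.75]
g(-4.125) = 7.2363 > 0, so the root lies in [-4.125, -3.75]

-4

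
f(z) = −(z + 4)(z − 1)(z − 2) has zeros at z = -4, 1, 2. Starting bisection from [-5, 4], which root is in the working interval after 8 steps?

midpoint -0.5: f = -13.125 < 0 → [-5, -0.5]
midpoint -2.75: f = -22.265625 < 0 → [-5, -2.75]
midpoint -3.875: f = -3.580078 < 0 → [-5, -3.875]
midpoint -4.4375: f = 15.3142 > 0 → [-4.4375, -3.875]
midpoint -4.15625: f = 4.9599 > 0 → [-4.15625, -3.875]
midpoint -4.015625: f = 0.4714 > 0 → [-4.015625, -3.875]
midpoint -3.9453125: f = -1.6079 < 0 → [-4.015625, -3.9453125]
midpoint -3.98046875: f = -0.5817 < 0 → [-4.015625, -3.98046875]

-4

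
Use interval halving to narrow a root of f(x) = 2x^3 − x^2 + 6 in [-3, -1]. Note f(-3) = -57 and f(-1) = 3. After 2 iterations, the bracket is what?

[-1.5, -1]

m = -2, f(m) = -14 (−); new bracket [-2, -1]
m = -1.5, f(m) = -3 (−); new bracket [-1.5, -1]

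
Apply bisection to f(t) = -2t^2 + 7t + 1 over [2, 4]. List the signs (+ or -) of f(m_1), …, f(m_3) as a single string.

f(3) = 4 > 0, so the root lies in [3, 4]
f(3.5) = 1 > 0, so the root lies in [3.5, 4]
f(3.75) = -0.875 < 0, so the root lies in [3.5, 3.75]

++-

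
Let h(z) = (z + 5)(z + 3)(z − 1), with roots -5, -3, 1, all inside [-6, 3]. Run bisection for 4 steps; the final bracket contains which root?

1

h(-1.5) = -13.125 < 0, so the root lies in [-1.5, 3]
h(0.75) = -5.390625 < 0, so the root lies in [0.75, 3]
h(1.875) = 29.326172 > 0, so the root lies in [0.75, 1.875]
h(1.3125) = 8.5071 > 0, so the root lies in [0.75, 1.3125]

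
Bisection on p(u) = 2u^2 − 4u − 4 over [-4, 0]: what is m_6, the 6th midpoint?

-0.6875

u = -2 gives p = 12, positive; keep [-2, 0]
u = -1 gives p = 2, positive; keep [-1, 0]
u = -0.5 gives p = -1.5, negative; keep [-1, -0.5]
u = -0.75 gives p = 0.125, positive; keep [-0.75, -0.5]
u = -0.625 gives p = -0.7188, negative; keep [-0.75, -0.625]
u = -0.6875 gives p = -0.3047, negative; keep [-0.75, -0.6875]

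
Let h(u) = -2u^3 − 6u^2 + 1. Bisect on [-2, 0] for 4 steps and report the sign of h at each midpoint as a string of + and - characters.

h(-1) = -3 < 0, so the root lies in [-1, 0]
h(-0.5) = -0.25 < 0, so the root lies in [-0.5, 0]
h(-0.25) = 0.65625 > 0, so the root lies in [-0.5, -0.25]
h(-0.375) = 0.2617 > 0, so the root lies in [-0.5, -0.375]

--++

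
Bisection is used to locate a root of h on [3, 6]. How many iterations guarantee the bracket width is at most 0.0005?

13

Width after n steps is 3/2^n. Need 2^n ≥ 3/0.0005 = 6000.
2^12 = 4096 < 6000 ≤ 2^13 = 8192, so n = 13.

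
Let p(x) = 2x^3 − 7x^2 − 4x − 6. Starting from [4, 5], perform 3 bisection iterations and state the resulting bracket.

midpoint 4.5: p = 16.5 > 0 → [4, 4.5]
midpoint 4.25: p = 4.09375 > 0 → [4, 4.25]
midpoint 4.125: p = -1.230469 < 0 → [4.125, 4.25]

[4.125, 4.25]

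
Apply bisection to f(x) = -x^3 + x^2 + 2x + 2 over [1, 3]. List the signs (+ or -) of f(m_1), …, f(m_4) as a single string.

x = 2 gives f = 2, positive; keep [2, 3]
x = 2.5 gives f = -2.375, negative; keep [2, 2.5]
x = 2.25 gives f = 0.171875, positive; keep [2.25, 2.5]
x = 2.375 gives f = -1.0059, negative; keep [2.25, 2.375]

+-+-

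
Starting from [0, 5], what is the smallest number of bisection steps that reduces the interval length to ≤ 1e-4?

16

Width after n steps is 5/2^n. Need 2^n ≥ 5/1e-4 = 50000.
2^15 = 32768 < 50000 ≤ 2^16 = 65536, so n = 16.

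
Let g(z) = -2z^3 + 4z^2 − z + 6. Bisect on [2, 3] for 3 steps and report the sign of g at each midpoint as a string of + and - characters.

-+-

m = 2.5, g(m) = -2.75 (−); new bracket [2, 2.5]
m = 2.25, g(m) = 1.21875 (+); new bracket [2.25, 2.5]
m = 2.375, g(m) = -0.605469 (−); new bracket [2.25, 2.375]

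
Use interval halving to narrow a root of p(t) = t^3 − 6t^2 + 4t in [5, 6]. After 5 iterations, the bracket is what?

p(5.5) = 6.875 > 0, so the root lies in [5, 5.5]
p(5.25) = 0.328125 > 0, so the root lies in [5, 5.25]
p(5.125) = -2.482422 < 0, so the root lies in [5.125, 5.25]
p(5.1875) = -1.1145 < 0, so the root lies in [5.1875, 5.25]
p(5.21875) = -0.4026 < 0, so the root lies in [5.21875, 5.25]

[5.21875, 5.25]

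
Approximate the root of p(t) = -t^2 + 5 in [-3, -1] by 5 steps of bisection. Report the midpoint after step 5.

-2.1875

m = -2, p(m) = 1 (+); new bracket [-3, -2]
m = -2.5, p(m) = -1.25 (−); new bracket [-2.5, -2]
m = -2.25, p(m) = -0.0625 (−); new bracket [-2.25, -2]
m = -2.125, p(m) = 0.4844 (+); new bracket [-2.25, -2.125]
m = -2.1875, p(m) = 0.2148 (+); new bracket [-2.25, -2.1875]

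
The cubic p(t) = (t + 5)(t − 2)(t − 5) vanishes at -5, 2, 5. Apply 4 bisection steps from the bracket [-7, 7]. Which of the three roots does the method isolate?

-5

midpoint 0: p = 50 > 0 → [-7, 0]
midpoint -3.5: p = 70.125 > 0 → [-7, -3.5]
midpoint -5.25: p = -18.578125 < 0 → [-5.25, -3.5]
midpoint -4.375: p = 37.3535 > 0 → [-5.25, -4.375]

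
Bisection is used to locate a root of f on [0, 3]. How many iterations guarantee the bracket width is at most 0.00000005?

Width after n steps is 3/2^n. Need 2^n ≥ 3/0.00000005 = 60000000.
2^25 = 33554432 < 60000000 ≤ 2^26 = 67108864, so n = 26.

26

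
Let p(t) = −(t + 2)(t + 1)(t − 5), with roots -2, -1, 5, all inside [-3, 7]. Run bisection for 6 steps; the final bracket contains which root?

m = 2, p(m) = 36 (+); new bracket [2, 7]
m = 4.5, p(m) = 17.875 (+); new bracket [4.5, 7]
m = 5.75, p(m) = -39.234375 (−); new bracket [4.5, 5.75]
m = 5.125, p(m) = -5.4551 (−); new bracket [4.5, 5.125]
m = 4.8125, p(m) = 7.4246 (+); new bracket [4.8125, 5.125]
m = 4.96875, p(m) = 1.2998 (+); new bracket [4.96875, 5.125]

5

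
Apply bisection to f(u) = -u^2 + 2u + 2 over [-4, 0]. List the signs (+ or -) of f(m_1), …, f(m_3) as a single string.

--+

u = -2 gives f = -6, negative; keep [-2, 0]
u = -1 gives f = -1, negative; keep [-1, 0]
u = -0.5 gives f = 0.75, positive; keep [-1, -0.5]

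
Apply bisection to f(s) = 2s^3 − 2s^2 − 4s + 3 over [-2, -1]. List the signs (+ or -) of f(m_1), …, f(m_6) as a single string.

f(-1.5) = -2.25 < 0, so the root lies in [-1.5, -1]
f(-1.25) = 0.96875 > 0, so the root lies in [-1.5, -1.25]
f(-1.375) = -0.480469 < 0, so the root lies in [-1.375, -1.25]
f(-1.3125) = 0.2827 > 0, so the root lies in [-1.375, -1.3125]
f(-1.34375) = -0.0891 < 0, so the root lies in [-1.34375, -1.3125]
f(-1.328125) = 0.0993 > 0, so the root lies in [-1.34375, -1.328125]

-+-+-+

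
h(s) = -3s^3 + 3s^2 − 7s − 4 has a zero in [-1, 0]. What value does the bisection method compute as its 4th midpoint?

h(-0.5) = 0.625 > 0, so the root lies in [-0.5, 0]
h(-0.25) = -2.015625 < 0, so the root lies in [-0.5, -0.25]
h(-0.375) = -0.794922 < 0, so the root lies in [-0.5, -0.375]
h(-0.4375) = -0.1121 < 0, so the root lies in [-0.5, -0.4375]

-0.4375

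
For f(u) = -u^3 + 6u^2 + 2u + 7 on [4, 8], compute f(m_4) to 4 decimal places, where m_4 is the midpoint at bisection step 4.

midpoint 6: f = 19 > 0 → [6, 8]
midpoint 7: f = -28 < 0 → [6, 7]
midpoint 6.5: f = -1.125 < 0 → [6, 6.5]
midpoint 6.25: f = 9.7344 > 0 → [6.25, 6.5]

9.7344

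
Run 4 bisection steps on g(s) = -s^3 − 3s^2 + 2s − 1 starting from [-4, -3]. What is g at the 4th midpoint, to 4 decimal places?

g(-3.5) = -1.875 < 0, so the root lies in [-4, -3.5]
g(-3.75) = 2.046875 > 0, so the root lies in [-3.75, -3.5]
g(-3.625) = -0.037109 < 0, so the root lies in [-3.75, -3.625]
g(-3.6875) = 0.9734 > 0, so the root lies in [-3.6875, -3.625]

0.9734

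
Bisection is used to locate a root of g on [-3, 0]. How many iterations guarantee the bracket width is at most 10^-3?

Width after n steps is 3/2^n. Need 2^n ≥ 3/10^-3 = 3000.
2^11 = 2048 < 3000 ≤ 2^12 = 4096, so n = 12.

12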